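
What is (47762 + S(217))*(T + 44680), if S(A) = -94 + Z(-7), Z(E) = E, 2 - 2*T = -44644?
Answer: 3193429983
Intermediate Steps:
T = 22323 (T = 1 - 1/2*(-44644) = 1 + 22322 = 22323)
S(A) = -101 (S(A) = -94 - 7 = -101)
(47762 + S(217))*(T + 44680) = (47762 - 101)*(22323 + 44680) = 47661*67003 = 3193429983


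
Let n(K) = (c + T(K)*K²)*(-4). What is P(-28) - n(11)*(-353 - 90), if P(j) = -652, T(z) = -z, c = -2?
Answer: 2361424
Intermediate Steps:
n(K) = 8 + 4*K³ (n(K) = (-2 + (-K)*K²)*(-4) = (-2 - K³)*(-4) = 8 + 4*K³)
P(-28) - n(11)*(-353 - 90) = -652 - (8 + 4*11³)*(-353 - 90) = -652 - (8 + 4*1331)*(-443) = -652 - (8 + 5324)*(-443) = -652 - 5332*(-443) = -652 - 1*(-2362076) = -652 + 2362076 = 2361424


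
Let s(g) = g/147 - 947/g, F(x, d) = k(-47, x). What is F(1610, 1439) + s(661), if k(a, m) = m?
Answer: 156736582/97167 ≈ 1613.1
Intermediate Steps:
F(x, d) = x
s(g) = -947/g + g/147 (s(g) = g*(1/147) - 947/g = g/147 - 947/g = -947/g + g/147)
F(1610, 1439) + s(661) = 1610 + (-947/661 + (1/147)*661) = 1610 + (-947*1/661 + 661/147) = 1610 + (-947/661 + 661/147) = 1610 + 297712/97167 = 156736582/97167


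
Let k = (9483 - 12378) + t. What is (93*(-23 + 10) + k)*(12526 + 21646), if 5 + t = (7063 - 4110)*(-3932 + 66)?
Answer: -390258148004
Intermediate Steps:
t = -11416303 (t = -5 + (7063 - 4110)*(-3932 + 66) = -5 + 2953*(-3866) = -5 - 11416298 = -11416303)
k = -11419198 (k = (9483 - 12378) - 11416303 = -2895 - 11416303 = -11419198)
(93*(-23 + 10) + k)*(12526 + 21646) = (93*(-23 + 10) - 11419198)*(12526 + 21646) = (93*(-13) - 11419198)*34172 = (-1209 - 11419198)*34172 = -11420407*34172 = -390258148004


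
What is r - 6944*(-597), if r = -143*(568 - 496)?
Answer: 4135272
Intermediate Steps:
r = -10296 (r = -143*72 = -10296)
r - 6944*(-597) = -10296 - 6944*(-597) = -10296 + 4145568 = 4135272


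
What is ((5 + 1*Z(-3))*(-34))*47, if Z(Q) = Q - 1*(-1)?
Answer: -4794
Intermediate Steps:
Z(Q) = 1 + Q (Z(Q) = Q + 1 = 1 + Q)
((5 + 1*Z(-3))*(-34))*47 = ((5 + 1*(1 - 3))*(-34))*47 = ((5 + 1*(-2))*(-34))*47 = ((5 - 2)*(-34))*47 = (3*(-34))*47 = -102*47 = -4794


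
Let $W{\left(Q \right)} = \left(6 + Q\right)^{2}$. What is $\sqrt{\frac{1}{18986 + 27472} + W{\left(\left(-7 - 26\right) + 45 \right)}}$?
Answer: $\frac{\sqrt{77700452666}}{15486} \approx 18.0$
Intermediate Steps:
$\sqrt{\frac{1}{18986 + 27472} + W{\left(\left(-7 - 26\right) + 45 \right)}} = \sqrt{\frac{1}{18986 + 27472} + \left(6 + \left(\left(-7 - 26\right) + 45\right)\right)^{2}} = \sqrt{\frac{1}{46458} + \left(6 + \left(\left(-7 - 26\right) + 45\right)\right)^{2}} = \sqrt{\frac{1}{46458} + \left(6 + \left(-33 + 45\right)\right)^{2}} = \sqrt{\frac{1}{46458} + \left(6 + 12\right)^{2}} = \sqrt{\frac{1}{46458} + 18^{2}} = \sqrt{\frac{1}{46458} + 324} = \sqrt{\frac{15052393}{46458}} = \frac{\sqrt{77700452666}}{15486}$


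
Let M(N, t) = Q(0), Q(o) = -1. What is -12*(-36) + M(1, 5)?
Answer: 431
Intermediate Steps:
M(N, t) = -1
-12*(-36) + M(1, 5) = -12*(-36) - 1 = 432 - 1 = 431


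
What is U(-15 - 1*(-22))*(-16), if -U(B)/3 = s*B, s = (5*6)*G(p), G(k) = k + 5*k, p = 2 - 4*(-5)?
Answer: 1330560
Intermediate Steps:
p = 22 (p = 2 + 20 = 22)
G(k) = 6*k
s = 3960 (s = (5*6)*(6*22) = 30*132 = 3960)
U(B) = -11880*B
U(-15 - 1*(-22))*(-16) = -11880*(-15 - 1*(-22))*(-16) = -11880*(-15 + 22)*(-16) = -11880*7*(-16) = -83160*(-16) = 1330560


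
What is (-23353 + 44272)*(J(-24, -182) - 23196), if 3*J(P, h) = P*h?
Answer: -454779060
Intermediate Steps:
J(P, h) = P*h/3 (J(P, h) = (P*h)/3 = P*h/3)
(-23353 + 44272)*(J(-24, -182) - 23196) = (-23353 + 44272)*((⅓)*(-24)*(-182) - 23196) = 20919*(1456 - 23196) = 20919*(-21740) = -454779060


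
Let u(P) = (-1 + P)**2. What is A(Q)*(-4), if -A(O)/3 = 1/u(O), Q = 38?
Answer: 12/1369 ≈ 0.0087655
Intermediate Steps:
A(O) = -3/(-1 + O)**2
A(Q)*(-4) = -3/(-1 + 38)**2*(-4) = -3/37**2*(-4) = -3*1/1369*(-4) = -3/1369*(-4) = 12/1369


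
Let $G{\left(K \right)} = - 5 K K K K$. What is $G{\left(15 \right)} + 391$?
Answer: $-252734$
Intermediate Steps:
$G{\left(K \right)} = - 5 K^{4}$ ($G{\left(K \right)} = - 5 K^{2} K K = - 5 K^{3} K = - 5 K^{4}$)
$G{\left(15 \right)} + 391 = - 5 \cdot 15^{4} + 391 = \left(-5\right) 50625 + 391 = -253125 + 391 = -252734$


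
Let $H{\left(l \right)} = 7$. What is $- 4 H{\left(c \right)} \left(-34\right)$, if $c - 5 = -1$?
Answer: $952$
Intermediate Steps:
$c = 4$ ($c = 5 - 1 = 4$)
$- 4 H{\left(c \right)} \left(-34\right) = \left(-4\right) 7 \left(-34\right) = \left(-28\right) \left(-34\right) = 952$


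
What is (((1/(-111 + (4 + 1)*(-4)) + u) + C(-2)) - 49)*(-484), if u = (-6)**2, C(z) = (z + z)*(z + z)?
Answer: -189728/131 ≈ -1448.3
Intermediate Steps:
C(z) = 4*z**2 (C(z) = (2*z)*(2*z) = 4*z**2)
u = 36
(((1/(-111 + (4 + 1)*(-4)) + u) + C(-2)) - 49)*(-484) = (((1/(-111 + (4 + 1)*(-4)) + 36) + 4*(-2)**2) - 49)*(-484) = (((1/(-111 + 5*(-4)) + 36) + 4*4) - 49)*(-484) = (((1/(-111 - 20) + 36) + 16) - 49)*(-484) = (((1/(-131) + 36) + 16) - 49)*(-484) = (((-1/131 + 36) + 16) - 49)*(-484) = ((4715/131 + 16) - 49)*(-484) = (6811/131 - 49)*(-484) = (392/131)*(-484) = -189728/131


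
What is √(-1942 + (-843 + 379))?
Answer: I*√2406 ≈ 49.051*I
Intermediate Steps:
√(-1942 + (-843 + 379)) = √(-1942 - 464) = √(-2406) = I*√2406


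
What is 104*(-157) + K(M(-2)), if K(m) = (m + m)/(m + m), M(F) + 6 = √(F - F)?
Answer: -16327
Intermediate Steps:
M(F) = -6 (M(F) = -6 + √(F - F) = -6 + √0 = -6 + 0 = -6)
K(m) = 1 (K(m) = (2*m)/((2*m)) = (2*m)*(1/(2*m)) = 1)
104*(-157) + K(M(-2)) = 104*(-157) + 1 = -16328 + 1 = -16327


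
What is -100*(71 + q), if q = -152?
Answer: 8100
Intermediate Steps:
-100*(71 + q) = -100*(71 - 152) = -100*(-81) = 8100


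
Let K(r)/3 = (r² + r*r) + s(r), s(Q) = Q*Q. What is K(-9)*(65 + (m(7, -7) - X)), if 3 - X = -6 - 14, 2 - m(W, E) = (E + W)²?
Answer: 32076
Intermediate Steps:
s(Q) = Q²
m(W, E) = 2 - (E + W)²
K(r) = 9*r² (K(r) = 3*((r² + r*r) + r²) = 3*((r² + r²) + r²) = 3*(2*r² + r²) = 3*(3*r²) = 9*r²)
X = 23 (X = 3 - (-6 - 14) = 3 - 1*(-20) = 3 + 20 = 23)
K(-9)*(65 + (m(7, -7) - X)) = (9*(-9)²)*(65 + ((2 - (-7 + 7)²) - 1*23)) = (9*81)*(65 + ((2 - 1*0²) - 23)) = 729*(65 + ((2 - 1*0) - 23)) = 729*(65 + ((2 + 0) - 23)) = 729*(65 + (2 - 23)) = 729*(65 - 21) = 729*44 = 32076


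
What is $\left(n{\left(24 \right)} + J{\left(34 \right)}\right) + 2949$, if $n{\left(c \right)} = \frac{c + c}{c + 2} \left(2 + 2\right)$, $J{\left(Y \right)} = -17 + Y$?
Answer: $\frac{38654}{13} \approx 2973.4$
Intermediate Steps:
$n{\left(c \right)} = \frac{8 c}{2 + c}$ ($n{\left(c \right)} = \frac{2 c}{2 + c} 4 = \frac{8 c}{2 + c}$)
$\left(n{\left(24 \right)} + J{\left(34 \right)}\right) + 2949 = \left(8 \cdot 24 \frac{1}{2 + 24} + \left(-17 + 34\right)\right) + 2949 = \left(8 \cdot 24 \cdot \frac{1}{26} + 17\right) + 2949 = \left(\frac{96}{13} + 17\right) + 2949 = \frac{317}{13} + 2949 = \frac{38654}{13}$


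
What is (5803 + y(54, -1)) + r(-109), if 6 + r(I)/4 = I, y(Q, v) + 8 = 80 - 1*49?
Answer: 5366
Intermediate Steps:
y(Q, v) = 23 (y(Q, v) = -8 + (80 - 1*49) = -8 + (80 - 49) = -8 + 31 = 23)
r(I) = -24 + 4*I
(5803 + y(54, -1)) + r(-109) = (5803 + 23) + (-24 + 4*(-109)) = 5826 + (-24 - 436) = 5826 - 460 = 5366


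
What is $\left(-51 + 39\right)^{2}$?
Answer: $144$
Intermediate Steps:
$\left(-51 + 39\right)^{2} = \left(-12\right)^{2} = 144$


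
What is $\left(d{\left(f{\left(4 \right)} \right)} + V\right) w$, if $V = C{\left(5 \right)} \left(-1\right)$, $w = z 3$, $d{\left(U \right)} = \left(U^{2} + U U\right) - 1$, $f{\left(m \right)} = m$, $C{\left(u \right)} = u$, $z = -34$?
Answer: $-2652$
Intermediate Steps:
$d{\left(U \right)} = -1 + 2 U^{2}$ ($d{\left(U \right)} = \left(U^{2} + U^{2}\right) - 1 = 2 U^{2} - 1 = -1 + 2 U^{2}$)
$w = -102$ ($w = \left(-34\right) 3 = -102$)
$V = -5$ ($V = 5 \left(-1\right) = -5$)
$\left(d{\left(f{\left(4 \right)} \right)} + V\right) w = \left(\left(-1 + 2 \cdot 4^{2}\right) - 5\right) \left(-102\right) = \left(\left(-1 + 2 \cdot 16\right) - 5\right) \left(-102\right) = \left(\left(-1 + 32\right) - 5\right) \left(-102\right) = \left(31 - 5\right) \left(-102\right) = 26 \left(-102\right) = -2652$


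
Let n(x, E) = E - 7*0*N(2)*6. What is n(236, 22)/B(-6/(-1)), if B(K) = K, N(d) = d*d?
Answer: 11/3 ≈ 3.6667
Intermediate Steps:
N(d) = d²
n(x, E) = E (n(x, E) = E - 7*0*2²*6 = E - 7*0*4*6 = E - 0*6 = E - 7*0 = E + 0 = E)
n(236, 22)/B(-6/(-1)) = 22/((-6/(-1))) = 22/((-6*(-1))) = 22/6 = 22*(⅙) = 11/3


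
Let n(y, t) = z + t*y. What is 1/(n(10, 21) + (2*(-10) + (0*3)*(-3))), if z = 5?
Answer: 1/195 ≈ 0.0051282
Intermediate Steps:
n(y, t) = 5 + t*y
1/(n(10, 21) + (2*(-10) + (0*3)*(-3))) = 1/((5 + 21*10) + (2*(-10) + (0*3)*(-3))) = 1/((5 + 210) + (-20 + 0*(-3))) = 1/(215 + (-20 + 0)) = 1/(215 - 20) = 1/195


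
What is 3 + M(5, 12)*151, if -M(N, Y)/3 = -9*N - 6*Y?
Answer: 53004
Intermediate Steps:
M(N, Y) = 18*Y + 27*N (M(N, Y) = -3*(-9*N - 6*Y) = 18*Y + 27*N)
3 + M(5, 12)*151 = 3 + (18*12 + 27*5)*151 = 3 + (216 + 135)*151 = 3 + 351*151 = 3 + 53001 = 53004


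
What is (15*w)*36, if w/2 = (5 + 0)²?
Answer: 27000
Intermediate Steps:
w = 50 (w = 2*(5 + 0)² = 2*5² = 2*25 = 50)
(15*w)*36 = (15*50)*36 = 750*36 = 27000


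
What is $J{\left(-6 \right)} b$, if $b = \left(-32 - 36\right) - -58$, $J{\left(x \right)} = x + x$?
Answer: $120$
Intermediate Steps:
$J{\left(x \right)} = 2 x$
$b = -10$ ($b = -68 + 58 = -10$)
$J{\left(-6 \right)} b = 2 \left(-6\right) \left(-10\right) = \left(-12\right) \left(-10\right) = 120$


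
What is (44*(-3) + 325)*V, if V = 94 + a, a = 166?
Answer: 50180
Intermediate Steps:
V = 260 (V = 94 + 166 = 260)
(44*(-3) + 325)*V = (44*(-3) + 325)*260 = (-132 + 325)*260 = 193*260 = 50180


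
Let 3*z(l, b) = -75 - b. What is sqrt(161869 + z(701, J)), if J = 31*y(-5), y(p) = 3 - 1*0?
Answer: sqrt(161813) ≈ 402.26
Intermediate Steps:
y(p) = 3 (y(p) = 3 + 0 = 3)
J = 93 (J = 31*3 = 93)
z(l, b) = -25 - b/3 (z(l, b) = (-75 - b)/3 = -25 - b/3)
sqrt(161869 + z(701, J)) = sqrt(161869 + (-25 - 1/3*93)) = sqrt(161869 + (-25 - 31)) = sqrt(161869 - 56) = sqrt(161813)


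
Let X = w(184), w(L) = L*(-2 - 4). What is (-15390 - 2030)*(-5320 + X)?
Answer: 111906080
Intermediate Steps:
w(L) = -6*L (w(L) = L*(-6) = -6*L)
X = -1104 (X = -6*184 = -1104)
(-15390 - 2030)*(-5320 + X) = (-15390 - 2030)*(-5320 - 1104) = -17420*(-6424) = 111906080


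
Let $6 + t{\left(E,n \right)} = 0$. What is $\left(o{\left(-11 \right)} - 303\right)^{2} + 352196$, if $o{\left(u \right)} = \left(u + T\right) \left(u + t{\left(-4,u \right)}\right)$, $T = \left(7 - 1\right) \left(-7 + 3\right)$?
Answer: $437460$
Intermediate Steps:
$T = -24$ ($T = 6 \left(-4\right) = -24$)
$t{\left(E,n \right)} = -6$ ($t{\left(E,n \right)} = -6 + 0 = -6$)
$o{\left(u \right)} = \left(-24 + u\right) \left(-6 + u\right)$ ($o{\left(u \right)} = \left(u - 24\right) \left(u - 6\right) = \left(-24 + u\right) \left(-6 + u\right)$)
$\left(o{\left(-11 \right)} - 303\right)^{2} + 352196 = \left(\left(144 + \left(-11\right)^{2} - -330\right) - 303\right)^{2} + 352196 = \left(\left(144 + 121 + 330\right) - 303\right)^{2} + 352196 = \left(595 - 303\right)^{2} + 352196 = 292^{2} + 352196 = 85264 + 352196 = 437460$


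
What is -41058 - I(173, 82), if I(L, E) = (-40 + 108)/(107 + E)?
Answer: -7760030/189 ≈ -41058.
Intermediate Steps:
I(L, E) = 68/(107 + E)
-41058 - I(173, 82) = -41058 - 68/(107 + 82) = -41058 - 68/189 = -7760030/189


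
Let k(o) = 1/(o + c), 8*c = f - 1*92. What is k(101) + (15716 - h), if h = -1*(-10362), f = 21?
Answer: 3945906/737 ≈ 5354.0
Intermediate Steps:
h = 10362
c = -71/8 (c = (21 - 1*92)/8 = (21 - 92)/8 = (⅛)*(-71) = -71/8 ≈ -8.8750)
k(o) = 1/(-71/8 + o) (k(o) = 1/(o - 71/8) = 1/(-71/8 + o))
k(101) + (15716 - h) = 8/(-71 + 8*101) + (15716 - 1*10362) = 8/(-71 + 808) + (15716 - 10362) = 8/737 + 5354 = 3945906/737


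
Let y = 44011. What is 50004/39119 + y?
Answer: 1721716313/39119 ≈ 44012.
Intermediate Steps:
50004/39119 + y = 50004/39119 + 44011 = 1721716313/39119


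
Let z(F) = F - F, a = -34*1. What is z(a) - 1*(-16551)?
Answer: 16551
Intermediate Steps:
a = -34
z(F) = 0
z(a) - 1*(-16551) = 0 - 1*(-16551) = 0 + 16551 = 16551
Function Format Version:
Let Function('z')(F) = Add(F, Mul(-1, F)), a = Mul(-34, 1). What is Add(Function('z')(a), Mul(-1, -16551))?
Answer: 16551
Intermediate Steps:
a = -34
Function('z')(F) = 0
Add(Function('z')(a), Mul(-1, -16551)) = Add(0, Mul(-1, -16551)) = Add(0, 16551) = 16551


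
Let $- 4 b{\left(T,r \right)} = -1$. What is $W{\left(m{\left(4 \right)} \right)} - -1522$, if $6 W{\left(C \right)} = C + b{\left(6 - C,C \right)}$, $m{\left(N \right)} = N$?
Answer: $\frac{36545}{24} \approx 1522.7$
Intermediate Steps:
$b{\left(T,r \right)} = \frac{1}{4}$ ($b{\left(T,r \right)} = \left(- \frac{1}{4}\right) \left(-1\right) = \frac{1}{4}$)
$W{\left(C \right)} = \frac{1}{24} + \frac{C}{6}$ ($W{\left(C \right)} = \frac{C + \frac{1}{4}}{6} = \frac{\frac{1}{4} + C}{6} = \frac{1}{24} + \frac{C}{6}$)
$W{\left(m{\left(4 \right)} \right)} - -1522 = \left(\frac{1}{24} + \frac{1}{6} \cdot 4\right) - -1522 = \left(\frac{1}{24} + \frac{2}{3}\right) + 1522 = \frac{17}{24} + 1522 = \frac{36545}{24}$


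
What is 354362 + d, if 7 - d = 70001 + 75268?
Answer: 209100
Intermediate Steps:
d = -145262 (d = 7 - (70001 + 75268) = 7 - 1*145269 = 7 - 145269 = -145262)
354362 + d = 354362 - 145262 = 209100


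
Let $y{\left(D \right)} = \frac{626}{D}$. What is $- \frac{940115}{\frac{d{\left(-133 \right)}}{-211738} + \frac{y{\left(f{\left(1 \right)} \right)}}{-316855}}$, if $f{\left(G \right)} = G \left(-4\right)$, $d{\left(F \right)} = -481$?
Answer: $- \frac{31536272364329425}{92772126} \approx -3.3993 \cdot 10^{8}$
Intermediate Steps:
$f{\left(G \right)} = - 4 G$
$- \frac{940115}{\frac{d{\left(-133 \right)}}{-211738} + \frac{y{\left(f{\left(1 \right)} \right)}}{-316855}} = - \frac{940115}{- \frac{481}{-211738} + \frac{626 \frac{1}{\left(-4\right) 1}}{-316855}} = - \frac{940115}{\left(-481\right) \left(- \frac{1}{211738}\right) + \frac{626}{-4} \left(- \frac{1}{316855}\right)} = - \frac{940115}{\frac{481}{211738} + 626 \left(- \frac{1}{4}\right) \left(- \frac{1}{316855}\right)} = - \frac{940115}{\frac{481}{211738} - - \frac{313}{633710}} = - \frac{940115}{\frac{481}{211738} + \frac{313}{633710}} = - \frac{940115}{\frac{92772126}{33545121995}} = \left(-940115\right) \frac{33545121995}{92772126} = - \frac{31536272364329425}{92772126}$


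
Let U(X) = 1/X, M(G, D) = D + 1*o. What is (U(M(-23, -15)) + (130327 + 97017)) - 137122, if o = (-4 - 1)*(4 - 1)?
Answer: 2706659/30 ≈ 90222.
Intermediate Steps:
o = -15 (o = -5*3 = -15)
M(G, D) = -15 + D (M(G, D) = D + 1*(-15) = D - 15 = -15 + D)
(U(M(-23, -15)) + (130327 + 97017)) - 137122 = (1/(-15 - 15) + (130327 + 97017)) - 137122 = (1/(-30) + 227344) - 137122 = (-1/30 + 227344) - 137122 = 6820319/30 - 137122 = 2706659/30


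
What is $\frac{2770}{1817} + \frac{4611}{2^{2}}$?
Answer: $\frac{8389267}{7268} \approx 1154.3$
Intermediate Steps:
$\frac{2770}{1817} + \frac{4611}{2^{2}} = 2770 \cdot \frac{1}{1817} + \frac{4611}{4} = \frac{2770}{1817} + 4611 \cdot \frac{1}{4} = \frac{2770}{1817} + \frac{4611}{4} = \frac{8389267}{7268}$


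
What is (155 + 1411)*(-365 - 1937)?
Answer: -3604932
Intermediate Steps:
(155 + 1411)*(-365 - 1937) = 1566*(-2302) = -3604932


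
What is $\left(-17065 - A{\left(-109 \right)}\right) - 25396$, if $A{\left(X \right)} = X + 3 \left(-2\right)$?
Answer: $-42346$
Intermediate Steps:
$A{\left(X \right)} = -6 + X$ ($A{\left(X \right)} = X - 6 = -6 + X$)
$\left(-17065 - A{\left(-109 \right)}\right) - 25396 = \left(-17065 - \left(-6 - 109\right)\right) - 25396 = \left(-17065 - -115\right) - 25396 = \left(-17065 + 115\right) - 25396 = -16950 - 25396 = -42346$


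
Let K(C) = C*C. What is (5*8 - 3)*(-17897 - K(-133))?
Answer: -1316682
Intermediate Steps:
K(C) = C**2
(5*8 - 3)*(-17897 - K(-133)) = (5*8 - 3)*(-17897 - 1*(-133)**2) = (40 - 3)*(-17897 - 1*17689) = 37*(-17897 - 17689) = 37*(-35586) = -1316682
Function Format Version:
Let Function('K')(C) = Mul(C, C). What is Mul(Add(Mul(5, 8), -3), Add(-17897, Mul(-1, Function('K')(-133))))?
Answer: -1316682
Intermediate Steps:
Function('K')(C) = Pow(C, 2)
Mul(Add(Mul(5, 8), -3), Add(-17897, Mul(-1, Function('K')(-133)))) = Mul(Add(Mul(5, 8), -3), Add(-17897, Mul(-1, Pow(-133, 2)))) = Mul(Add(40, -3), Add(-17897, Mul(-1, 17689))) = Mul(37, Add(-17897, -17689)) = Mul(37, -35586) = -1316682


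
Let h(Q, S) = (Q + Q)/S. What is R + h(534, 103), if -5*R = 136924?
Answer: -14097832/515 ≈ -27374.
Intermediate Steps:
R = -136924/5 (R = -1/5*136924 = -136924/5 ≈ -27385.)
h(Q, S) = 2*Q/S (h(Q, S) = (2*Q)/S = 2*Q/S)
R + h(534, 103) = -136924/5 + 2*534/103 = -136924/5 + 2*534*(1/103) = -136924/5 + 1068/103 = -14097832/515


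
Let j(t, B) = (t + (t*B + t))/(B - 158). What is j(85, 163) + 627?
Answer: 3432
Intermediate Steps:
j(t, B) = (2*t + B*t)/(-158 + B) (j(t, B) = (t + (B*t + t))/(-158 + B) = (t + (t + B*t))/(-158 + B) = (2*t + B*t)/(-158 + B))
j(85, 163) + 627 = 85*(2 + 163)/(-158 + 163) + 627 = 85*165/5 + 627 = 85*(⅕)*165 + 627 = 2805 + 627 = 3432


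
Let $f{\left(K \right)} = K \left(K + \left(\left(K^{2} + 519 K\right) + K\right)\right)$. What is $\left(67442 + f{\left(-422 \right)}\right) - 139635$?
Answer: $17558123$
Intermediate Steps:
$f{\left(K \right)} = K \left(K^{2} + 521 K\right)$ ($f{\left(K \right)} = K \left(K + \left(K^{2} + 520 K\right)\right) = K \left(K^{2} + 521 K\right)$)
$\left(67442 + f{\left(-422 \right)}\right) - 139635 = \left(67442 + \left(-422\right)^{2} \left(521 - 422\right)\right) - 139635 = \left(67442 + 178084 \cdot 99\right) - 139635 = \left(67442 + 17630316\right) - 139635 = 17697758 - 139635 = 17558123$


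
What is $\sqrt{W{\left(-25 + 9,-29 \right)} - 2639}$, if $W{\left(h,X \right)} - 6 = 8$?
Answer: $5 i \sqrt{105} \approx 51.235 i$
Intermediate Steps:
$W{\left(h,X \right)} = 14$ ($W{\left(h,X \right)} = 6 + 8 = 14$)
$\sqrt{W{\left(-25 + 9,-29 \right)} - 2639} = \sqrt{14 - 2639} = \sqrt{-2625} = 5 i \sqrt{105}$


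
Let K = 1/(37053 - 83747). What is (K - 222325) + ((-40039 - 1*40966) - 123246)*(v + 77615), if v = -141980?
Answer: 613857688283259/46694 ≈ 1.3146e+10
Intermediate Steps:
K = -1/46694 (K = 1/(-46694) = -1/46694 ≈ -2.1416e-5)
(K - 222325) + ((-40039 - 1*40966) - 123246)*(v + 77615) = (-1/46694 - 222325) + ((-40039 - 1*40966) - 123246)*(-141980 + 77615) = -10381243551/46694 + ((-40039 - 40966) - 123246)*(-64365) = -10381243551/46694 + (-81005 - 123246)*(-64365) = -10381243551/46694 - 204251*(-64365) = -10381243551/46694 + 13146615615 = 613857688283259/46694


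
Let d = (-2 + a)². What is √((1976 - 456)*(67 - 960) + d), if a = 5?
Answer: I*√1357351 ≈ 1165.1*I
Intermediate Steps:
d = 9 (d = (-2 + 5)² = 3² = 9)
√((1976 - 456)*(67 - 960) + d) = √((1976 - 456)*(67 - 960) + 9) = √(1520*(-893) + 9) = √(-1357360 + 9) = √(-1357351) = I*√1357351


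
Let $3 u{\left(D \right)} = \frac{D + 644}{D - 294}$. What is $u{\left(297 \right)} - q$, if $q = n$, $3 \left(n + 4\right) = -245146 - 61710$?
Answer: $\frac{921545}{9} \approx 1.0239 \cdot 10^{5}$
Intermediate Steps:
$u{\left(D \right)} = \frac{644 + D}{3 \left(-294 + D\right)}$ ($u{\left(D \right)} = \frac{\left(D + 644\right) \frac{1}{D - 294}}{3} = \frac{\left(644 + D\right) \frac{1}{-294 + D}}{3} = \frac{\frac{1}{-294 + D} \left(644 + D\right)}{3} = \frac{644 + D}{3 \left(-294 + D\right)}$)
$n = - \frac{306868}{3}$ ($n = -4 + \frac{-245146 - 61710}{3} = -4 + \frac{1}{3} \left(-306856\right) = -4 - \frac{306856}{3} = - \frac{306868}{3} \approx -1.0229 \cdot 10^{5}$)
$q = - \frac{306868}{3} \approx -1.0229 \cdot 10^{5}$
$u{\left(297 \right)} - q = \frac{644 + 297}{3 \left(-294 + 297\right)} - - \frac{306868}{3} = \frac{1}{3} \cdot \frac{1}{3} \cdot 941 + \frac{306868}{3} = \frac{941}{9} + \frac{306868}{3} = \frac{921545}{9}$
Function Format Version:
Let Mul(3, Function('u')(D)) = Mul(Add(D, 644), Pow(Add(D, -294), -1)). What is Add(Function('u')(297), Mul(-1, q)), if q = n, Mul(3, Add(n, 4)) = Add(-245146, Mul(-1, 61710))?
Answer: Rational(921545, 9) ≈ 1.0239e+5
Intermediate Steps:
Function('u')(D) = Mul(Rational(1, 3), Pow(Add(-294, D), -1), Add(644, D)) (Function('u')(D) = Mul(Rational(1, 3), Mul(Add(D, 644), Pow(Add(D, -294), -1))) = Mul(Rational(1, 3), Mul(Add(644, D), Pow(Add(-294, D), -1))) = Mul(Rational(1, 3), Mul(Pow(Add(-294, D), -1), Add(644, D))) = Mul(Rational(1, 3), Pow(Add(-294, D), -1), Add(644, D)))
n = Rational(-306868, 3) (n = Add(-4, Mul(Rational(1, 3), Add(-245146, Mul(-1, 61710)))) = Add(-4, Mul(Rational(1, 3), Add(-245146, -61710))) = Add(-4, Mul(Rational(1, 3), -306856)) = Add(-4, Rational(-306856, 3)) = Rational(-306868, 3) ≈ -1.0229e+5)
q = Rational(-306868, 3) ≈ -1.0229e+5
Add(Function('u')(297), Mul(-1, q)) = Add(Mul(Rational(1, 3), Pow(Add(-294, 297), -1), Add(644, 297)), Mul(-1, Rational(-306868, 3))) = Add(Mul(Rational(1, 3), Pow(3, -1), 941), Rational(306868, 3)) = Add(Mul(Rational(1, 3), Rational(1, 3), 941), Rational(306868, 3)) = Add(Rational(941, 9), Rational(306868, 3)) = Rational(921545, 9)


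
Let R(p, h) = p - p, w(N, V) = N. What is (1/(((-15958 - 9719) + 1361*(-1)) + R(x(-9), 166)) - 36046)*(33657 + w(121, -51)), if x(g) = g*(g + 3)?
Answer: -16460217828861/13519 ≈ -1.2176e+9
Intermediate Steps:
x(g) = g*(3 + g)
R(p, h) = 0
(1/(((-15958 - 9719) + 1361*(-1)) + R(x(-9), 166)) - 36046)*(33657 + w(121, -51)) = (1/(((-15958 - 9719) + 1361*(-1)) + 0) - 36046)*(33657 + 121) = (1/((-25677 - 1361) + 0) - 36046)*33778 = (1/(-27038 + 0) - 36046)*33778 = (1/(-27038) - 36046)*33778 = (-1/27038 - 36046)*33778 = -974611749/27038*33778 = -16460217828861/13519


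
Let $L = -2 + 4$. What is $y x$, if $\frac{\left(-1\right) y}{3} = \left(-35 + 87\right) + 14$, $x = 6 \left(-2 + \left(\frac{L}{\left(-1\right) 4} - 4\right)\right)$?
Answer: $7722$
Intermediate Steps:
$L = 2$
$x = -39$ ($x = 6 \left(-2 + \left(\frac{2}{\left(-1\right) 4} - 4\right)\right) = 6 \left(-2 - \left(4 - \frac{2}{-4}\right)\right) = 6 \left(-2 + \left(2 \left(- \frac{1}{4}\right) - 4\right)\right) = 6 \left(-2 - \frac{9}{2}\right) = 6 \left(- \frac{13}{2}\right) = -39$)
$y = -198$ ($y = - 3 \left(\left(-35 + 87\right) + 14\right) = - 3 \left(52 + 14\right) = \left(-3\right) 66 = -198$)
$y x = \left(-198\right) \left(-39\right) = 7722$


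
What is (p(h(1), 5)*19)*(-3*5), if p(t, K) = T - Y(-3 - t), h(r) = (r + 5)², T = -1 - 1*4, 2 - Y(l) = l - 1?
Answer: 13395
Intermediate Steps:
Y(l) = 3 - l (Y(l) = 2 - (l - 1) = 2 - (-1 + l) = 2 + (1 - l) = 3 - l)
T = -5 (T = -1 - 4 = -5)
h(r) = (5 + r)²
p(t, K) = -11 - t (p(t, K) = -5 - (3 - (-3 - t)) = -5 - (3 + (3 + t)) = -5 - (6 + t) = -5 + (-6 - t) = -11 - t)
(p(h(1), 5)*19)*(-3*5) = ((-11 - (5 + 1)²)*19)*(-3*5) = ((-11 - 1*6²)*19)*(-15) = ((-11 - 1*36)*19)*(-15) = ((-11 - 36)*19)*(-15) = -47*19*(-15) = -893*(-15) = 13395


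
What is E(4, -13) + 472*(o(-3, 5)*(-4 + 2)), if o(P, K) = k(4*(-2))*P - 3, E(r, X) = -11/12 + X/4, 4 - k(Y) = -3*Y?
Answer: -322873/6 ≈ -53812.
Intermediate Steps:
k(Y) = 4 + 3*Y (k(Y) = 4 - (-3)*Y = 4 + 3*Y)
E(r, X) = -11/12 + X/4 (E(r, X) = -11*1/12 + X*(1/4) = -11/12 + X/4)
o(P, K) = -3 - 20*P (o(P, K) = (4 + 3*(4*(-2)))*P - 3 = (4 + 3*(-8))*P - 3 = (4 - 24)*P - 3 = -20*P - 3 = -3 - 20*P)
E(4, -13) + 472*(o(-3, 5)*(-4 + 2)) = (-11/12 + (1/4)*(-13)) + 472*((-3 - 20*(-3))*(-4 + 2)) = (-11/12 - 13/4) + 472*((-3 + 60)*(-2)) = -25/6 + 472*(57*(-2)) = -25/6 + 472*(-114) = -25/6 - 53808 = -322873/6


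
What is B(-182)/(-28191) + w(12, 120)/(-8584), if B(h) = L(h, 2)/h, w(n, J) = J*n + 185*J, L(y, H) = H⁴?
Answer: -7580692271/2752653813 ≈ -2.7540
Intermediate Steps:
w(n, J) = 185*J + J*n
B(h) = 16/h (B(h) = 2⁴/h = 16/h)
B(-182)/(-28191) + w(12, 120)/(-8584) = (16/(-182))/(-28191) + (120*(185 + 12))/(-8584) = (16*(-1/182))*(-1/28191) + (120*197)*(-1/8584) = -8/91*(-1/28191) + 23640*(-1/8584) = 8/2565381 - 2955/1073 = -7580692271/2752653813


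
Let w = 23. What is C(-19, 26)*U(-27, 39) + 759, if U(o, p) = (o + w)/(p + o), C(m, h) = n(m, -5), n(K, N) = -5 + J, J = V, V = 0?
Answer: 2282/3 ≈ 760.67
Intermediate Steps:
J = 0
n(K, N) = -5 (n(K, N) = -5 + 0 = -5)
C(m, h) = -5
U(o, p) = (23 + o)/(o + p) (U(o, p) = (o + 23)/(p + o) = (23 + o)/(o + p))
C(-19, 26)*U(-27, 39) + 759 = -5*(23 - 27)/(-27 + 39) + 759 = -5*(-4)/12 + 759 = -5*(-1/3) + 759 = 5/3 + 759 = 2282/3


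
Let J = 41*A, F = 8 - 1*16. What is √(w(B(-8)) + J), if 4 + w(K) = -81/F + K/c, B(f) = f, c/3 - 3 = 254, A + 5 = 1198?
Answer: √465272438658/3084 ≈ 221.18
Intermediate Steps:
A = 1193 (A = -5 + 1198 = 1193)
c = 771 (c = 9 + 3*254 = 9 + 762 = 771)
F = -8 (F = 8 - 16 = -8)
w(K) = 49/8 + K/771 (w(K) = -4 + (-81/(-8) + K/771) = -4 + (-81*(-⅛) + K*(1/771)) = -4 + (81/8 + K/771) = 49/8 + K/771)
J = 48913 (J = 41*1193 = 48913)
√(w(B(-8)) + J) = √((49/8 + (1/771)*(-8)) + 48913) = √((49/8 - 8/771) + 48913) = √(37715/6168 + 48913) = √(301733099/6168) = √465272438658/3084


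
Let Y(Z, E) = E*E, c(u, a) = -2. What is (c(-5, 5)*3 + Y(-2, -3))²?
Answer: 9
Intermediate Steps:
Y(Z, E) = E²
(c(-5, 5)*3 + Y(-2, -3))² = (-2*3 + (-3)²)² = (-6 + 9)² = 3² = 9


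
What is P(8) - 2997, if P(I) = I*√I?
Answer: -2997 + 16*√2 ≈ -2974.4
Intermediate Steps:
P(I) = I^(3/2)
P(8) - 2997 = 8^(3/2) - 2997 = 16*√2 - 2997 = -2997 + 16*√2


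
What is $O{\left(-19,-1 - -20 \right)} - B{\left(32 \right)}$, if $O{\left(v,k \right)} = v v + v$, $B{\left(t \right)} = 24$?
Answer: $318$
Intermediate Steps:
$O{\left(v,k \right)} = v + v^{2}$ ($O{\left(v,k \right)} = v^{2} + v = v + v^{2}$)
$O{\left(-19,-1 - -20 \right)} - B{\left(32 \right)} = - 19 \left(1 - 19\right) - 24 = \left(-19\right) \left(-18\right) - 24 = 342 - 24 = 318$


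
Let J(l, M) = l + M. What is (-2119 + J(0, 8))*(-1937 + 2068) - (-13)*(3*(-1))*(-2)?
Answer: -276463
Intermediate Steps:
J(l, M) = M + l
(-2119 + J(0, 8))*(-1937 + 2068) - (-13)*(3*(-1))*(-2) = (-2119 + (8 + 0))*(-1937 + 2068) - (-13)*(3*(-1))*(-2) = (-2119 + 8)*131 - (-13)*(-3*(-2)) = -2111*131 - (-13)*6 = -276541 - 1*(-78) = -276541 + 78 = -276463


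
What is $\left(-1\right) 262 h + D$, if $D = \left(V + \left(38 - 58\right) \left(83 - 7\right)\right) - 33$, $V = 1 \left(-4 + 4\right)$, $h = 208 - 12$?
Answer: $-52905$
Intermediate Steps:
$h = 196$ ($h = 208 - 12 = 196$)
$V = 0$ ($V = 1 \cdot 0 = 0$)
$D = -1553$ ($D = \left(0 + \left(38 - 58\right) \left(83 - 7\right)\right) - 33 = \left(0 - 1520\right) - 33 = -1520 - 33 = -1553$)
$\left(-1\right) 262 h + D = \left(-1\right) 262 \cdot 196 - 1553 = \left(-262\right) 196 - 1553 = -51352 - 1553 = -52905$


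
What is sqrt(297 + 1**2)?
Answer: sqrt(298) ≈ 17.263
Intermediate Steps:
sqrt(297 + 1**2) = sqrt(297 + 1) = sqrt(298)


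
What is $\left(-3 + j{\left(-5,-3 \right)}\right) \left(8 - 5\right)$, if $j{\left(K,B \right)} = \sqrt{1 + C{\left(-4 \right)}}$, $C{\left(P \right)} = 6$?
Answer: $-9 + 3 \sqrt{7} \approx -1.0627$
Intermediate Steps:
$j{\left(K,B \right)} = \sqrt{7}$ ($j{\left(K,B \right)} = \sqrt{1 + 6} = \sqrt{7}$)
$\left(-3 + j{\left(-5,-3 \right)}\right) \left(8 - 5\right) = \left(-3 + \sqrt{7}\right) \left(8 - 5\right) = \left(-3 + \sqrt{7}\right) 3 = -9 + 3 \sqrt{7}$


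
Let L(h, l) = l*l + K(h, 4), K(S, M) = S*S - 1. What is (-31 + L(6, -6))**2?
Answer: 1600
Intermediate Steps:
K(S, M) = -1 + S**2 (K(S, M) = S**2 - 1 = -1 + S**2)
L(h, l) = -1 + h**2 + l**2 (L(h, l) = l*l + (-1 + h**2) = l**2 + (-1 + h**2) = -1 + h**2 + l**2)
(-31 + L(6, -6))**2 = (-31 + (-1 + 6**2 + (-6)**2))**2 = (-31 + (-1 + 36 + 36))**2 = (-31 + 71)**2 = 40**2 = 1600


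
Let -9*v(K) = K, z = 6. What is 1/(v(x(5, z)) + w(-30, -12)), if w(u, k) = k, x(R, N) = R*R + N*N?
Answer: -9/169 ≈ -0.053254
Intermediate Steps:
x(R, N) = N² + R² (x(R, N) = R² + N² = N² + R²)
v(K) = -K/9
1/(v(x(5, z)) + w(-30, -12)) = 1/(-(6² + 5²)/9 - 12) = 1/(-(36 + 25)/9 - 12) = 1/(-⅑*61 - 12) = 1/(-61/9 - 12) = 1/(-169/9) = -9/169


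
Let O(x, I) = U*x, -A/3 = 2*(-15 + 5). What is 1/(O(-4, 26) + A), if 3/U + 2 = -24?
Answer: 13/786 ≈ 0.016539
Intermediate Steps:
U = -3/26 (U = 3/(-2 - 24) = 3/(-26) = 3*(-1/26) = -3/26 ≈ -0.11538)
A = 60 (A = -6*(-15 + 5) = -6*(-10) = -3*(-20) = 60)
O(x, I) = -3*x/26
1/(O(-4, 26) + A) = 1/(-3/26*(-4) + 60) = 1/(6/13 + 60) = 1/(786/13) = 13/786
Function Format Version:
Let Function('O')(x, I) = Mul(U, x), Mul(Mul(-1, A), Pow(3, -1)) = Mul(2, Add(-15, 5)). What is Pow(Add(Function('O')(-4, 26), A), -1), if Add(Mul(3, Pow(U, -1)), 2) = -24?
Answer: Rational(13, 786) ≈ 0.016539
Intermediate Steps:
U = Rational(-3, 26) (U = Mul(3, Pow(Add(-2, -24), -1)) = Mul(3, Pow(-26, -1)) = Mul(3, Rational(-1, 26)) = Rational(-3, 26) ≈ -0.11538)
A = 60 (A = Mul(-3, Mul(2, Add(-15, 5))) = Mul(-3, Mul(2, -10)) = Mul(-3, -20) = 60)
Function('O')(x, I) = Mul(Rational(-3, 26), x)
Pow(Add(Function('O')(-4, 26), A), -1) = Pow(Add(Mul(Rational(-3, 26), -4), 60), -1) = Pow(Add(Rational(6, 13), 60), -1) = Pow(Rational(786, 13), -1) = Rational(13, 786)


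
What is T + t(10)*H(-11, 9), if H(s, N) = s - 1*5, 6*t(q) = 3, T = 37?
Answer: 29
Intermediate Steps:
t(q) = 1/2 (t(q) = (1/6)*3 = 1/2)
H(s, N) = -5 + s (H(s, N) = s - 5 = -5 + s)
T + t(10)*H(-11, 9) = 37 + (-5 - 11)/2 = 37 + (1/2)*(-16) = 37 - 8 = 29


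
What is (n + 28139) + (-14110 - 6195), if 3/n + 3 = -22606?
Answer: 177118903/22609 ≈ 7834.0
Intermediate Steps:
n = -3/22609 (n = 3/(-3 - 22606) = 3/(-22609) = 3*(-1/22609) = -3/22609 ≈ -0.00013269)
(n + 28139) + (-14110 - 6195) = (-3/22609 + 28139) + (-14110 - 6195) = 636194648/22609 - 20305 = 177118903/22609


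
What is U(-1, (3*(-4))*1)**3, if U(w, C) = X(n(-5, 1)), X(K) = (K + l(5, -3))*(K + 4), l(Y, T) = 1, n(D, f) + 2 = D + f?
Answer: 1000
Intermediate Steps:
n(D, f) = -2 + D + f (n(D, f) = -2 + (D + f) = -2 + D + f)
X(K) = (1 + K)*(4 + K) (X(K) = (K + 1)*(K + 4) = (1 + K)*(4 + K))
U(w, C) = 10 (U(w, C) = 4 + (-2 - 5 + 1)**2 + 5*(-2 - 5 + 1) = 4 + (-6)**2 + 5*(-6) = 4 + 36 - 30 = 10)
U(-1, (3*(-4))*1)**3 = 10**3 = 1000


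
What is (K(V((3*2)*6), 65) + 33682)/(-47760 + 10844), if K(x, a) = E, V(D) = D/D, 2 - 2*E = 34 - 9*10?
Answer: -33711/36916 ≈ -0.91318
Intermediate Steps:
E = 29 (E = 1 - (34 - 9*10)/2 = 1 - (34 - 1*90)/2 = 1 - (34 - 90)/2 = 1 - ½*(-56) = 1 + 28 = 29)
V(D) = 1
K(x, a) = 29
(K(V((3*2)*6), 65) + 33682)/(-47760 + 10844) = (29 + 33682)/(-47760 + 10844) = 33711/(-36916) = 33711*(-1/36916) = -33711/36916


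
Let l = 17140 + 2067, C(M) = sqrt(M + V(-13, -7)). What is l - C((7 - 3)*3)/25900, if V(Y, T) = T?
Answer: 19207 - sqrt(5)/25900 ≈ 19207.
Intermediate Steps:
C(M) = sqrt(-7 + M) (C(M) = sqrt(M - 7) = sqrt(-7 + M))
l = 19207
l - C((7 - 3)*3)/25900 = 19207 - sqrt(-7 + (7 - 3)*3)/25900 = 19207 - sqrt(-7 + 4*3)/25900 = 19207 - sqrt(-7 + 12)/25900 = 19207 - sqrt(5)/25900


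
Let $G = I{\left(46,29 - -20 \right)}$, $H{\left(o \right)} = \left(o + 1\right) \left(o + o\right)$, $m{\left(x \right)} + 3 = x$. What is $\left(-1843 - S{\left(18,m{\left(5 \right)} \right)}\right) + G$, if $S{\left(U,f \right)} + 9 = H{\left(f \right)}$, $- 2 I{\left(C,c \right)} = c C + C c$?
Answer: $-4100$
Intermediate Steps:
$m{\left(x \right)} = -3 + x$
$H{\left(o \right)} = 2 o \left(1 + o\right)$ ($H{\left(o \right)} = \left(1 + o\right) 2 o = 2 o \left(1 + o\right)$)
$I{\left(C,c \right)} = - C c$ ($I{\left(C,c \right)} = - \frac{c C + C c}{2} = - \frac{C c + C c}{2} = - \frac{2 C c}{2} = - C c$)
$S{\left(U,f \right)} = -9 + 2 f \left(1 + f\right)$
$G = -2254$ ($G = \left(-1\right) 46 \left(29 - -20\right) = \left(-1\right) 46 \left(29 + 20\right) = \left(-1\right) 46 \cdot 49 = -2254$)
$\left(-1843 - S{\left(18,m{\left(5 \right)} \right)}\right) + G = \left(-1843 - \left(-9 + 2 \left(-3 + 5\right) \left(1 + \left(-3 + 5\right)\right)\right)\right) - 2254 = \left(-1843 - \left(-9 + 2 \cdot 2 \left(1 + 2\right)\right)\right) - 2254 = \left(-1843 - \left(-9 + 2 \cdot 2 \cdot 3\right)\right) - 2254 = \left(-1843 - \left(-9 + 12\right)\right) - 2254 = \left(-1843 - 3\right) - 2254 = -1846 - 2254 = -4100$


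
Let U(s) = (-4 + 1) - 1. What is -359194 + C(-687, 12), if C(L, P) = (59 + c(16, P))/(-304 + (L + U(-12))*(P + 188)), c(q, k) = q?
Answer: -16583268617/46168 ≈ -3.5919e+5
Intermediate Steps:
U(s) = -4 (U(s) = -3 - 1 = -4)
C(L, P) = 75/(-304 + (-4 + L)*(188 + P)) (C(L, P) = (59 + 16)/(-304 + (L - 4)*(P + 188)) = 75/(-304 + (-4 + L)*(188 + P)))
-359194 + C(-687, 12) = -359194 + 75/(-1056 - 4*12 + 188*(-687) - 687*12) = -359194 + 75/(-1056 - 48 - 129156 - 8244) = -359194 + 75/(-138504) = -359194 + 75*(-1/138504) = -359194 - 25/46168 = -16583268617/46168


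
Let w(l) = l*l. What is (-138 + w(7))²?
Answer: 7921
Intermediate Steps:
w(l) = l²
(-138 + w(7))² = (-138 + 7²)² = (-138 + 49)² = (-89)² = 7921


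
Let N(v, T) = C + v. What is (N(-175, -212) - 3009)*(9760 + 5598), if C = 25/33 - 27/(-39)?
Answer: -20968492412/429 ≈ -4.8878e+7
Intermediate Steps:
C = 622/429 (C = 25*(1/33) - 27*(-1/39) = 25/33 + 9/13 = 622/429 ≈ 1.4499)
N(v, T) = 622/429 + v
(N(-175, -212) - 3009)*(9760 + 5598) = ((622/429 - 175) - 3009)*(9760 + 5598) = (-74453/429 - 3009)*15358 = -1365314/429*15358 = -20968492412/429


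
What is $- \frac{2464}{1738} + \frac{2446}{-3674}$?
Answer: $- \frac{302361}{145123} \approx -2.0835$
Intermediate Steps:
$- \frac{2464}{1738} + \frac{2446}{-3674} = \left(-2464\right) \frac{1}{1738} + 2446 \left(- \frac{1}{3674}\right) = - \frac{112}{79} - \frac{1223}{1837} = - \frac{302361}{145123}$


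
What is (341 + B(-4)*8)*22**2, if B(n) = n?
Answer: 149556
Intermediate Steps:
(341 + B(-4)*8)*22**2 = (341 - 4*8)*22**2 = (341 - 32)*484 = 309*484 = 149556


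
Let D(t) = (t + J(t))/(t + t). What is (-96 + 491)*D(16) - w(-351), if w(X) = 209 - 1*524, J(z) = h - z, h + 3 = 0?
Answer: 8895/32 ≈ 277.97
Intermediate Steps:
h = -3 (h = -3 + 0 = -3)
J(z) = -3 - z
D(t) = -3/(2*t) (D(t) = (t + (-3 - t))/(t + t) = -3*1/(2*t) = -3/(2*t))
w(X) = -315 (w(X) = 209 - 524 = -315)
(-96 + 491)*D(16) - w(-351) = (-96 + 491)*(-3/2/16) - 1*(-315) = 395*(-3/2*1/16) + 315 = 395*(-3/32) + 315 = -1185/32 + 315 = 8895/32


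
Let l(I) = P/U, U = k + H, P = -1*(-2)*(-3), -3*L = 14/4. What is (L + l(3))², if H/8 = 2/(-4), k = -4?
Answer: 25/144 ≈ 0.17361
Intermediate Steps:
L = -7/6 (L = -14/(3*4) = -⅓*7/2 = -7/6 ≈ -1.1667)
H = -4 (H = 8*(2/(-4)) = 8*(2*(-¼)) = 8*(-½) = -4)
P = -6 (P = 2*(-3) = -6)
U = -8 (U = -4 - 4 = -8)
l(I) = ¾ (l(I) = -6/(-8) = -6*(-⅛) = ¾)
(L + l(3))² = (-7/6 + ¾)² = (-5/12)² = 25/144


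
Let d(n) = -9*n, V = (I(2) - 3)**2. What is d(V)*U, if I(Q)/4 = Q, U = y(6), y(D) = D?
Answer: -1350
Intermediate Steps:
U = 6
I(Q) = 4*Q
V = 25 (V = (4*2 - 3)**2 = (8 - 3)**2 = 5**2 = 25)
d(V)*U = -9*25*6 = -225*6 = -1350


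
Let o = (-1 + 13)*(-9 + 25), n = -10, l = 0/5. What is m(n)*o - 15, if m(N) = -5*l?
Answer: -15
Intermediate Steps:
l = 0 (l = 0*(⅕) = 0)
m(N) = 0 (m(N) = -5*0 = 0)
o = 192 (o = 12*16 = 192)
m(n)*o - 15 = 0*192 - 15 = 0 - 15 = -15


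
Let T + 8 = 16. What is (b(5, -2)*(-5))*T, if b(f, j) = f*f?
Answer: -1000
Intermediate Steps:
T = 8 (T = -8 + 16 = 8)
b(f, j) = f²
(b(5, -2)*(-5))*T = (5²*(-5))*8 = (25*(-5))*8 = -125*8 = -1000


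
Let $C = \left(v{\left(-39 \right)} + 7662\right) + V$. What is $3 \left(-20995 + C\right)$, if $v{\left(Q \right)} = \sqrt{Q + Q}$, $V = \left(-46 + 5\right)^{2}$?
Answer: $-34956 + 3 i \sqrt{78} \approx -34956.0 + 26.495 i$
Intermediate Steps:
$V = 1681$ ($V = \left(-41\right)^{2} = 1681$)
$v{\left(Q \right)} = \sqrt{2} \sqrt{Q}$ ($v{\left(Q \right)} = \sqrt{2 Q} = \sqrt{2} \sqrt{Q}$)
$C = 9343 + i \sqrt{78}$ ($C = \left(\sqrt{2} \sqrt{-39} + 7662\right) + 1681 = \left(\sqrt{2} i \sqrt{39} + 7662\right) + 1681 = \left(i \sqrt{78} + 7662\right) + 1681 = \left(7662 + i \sqrt{78}\right) + 1681 = 9343 + i \sqrt{78} \approx 9343.0 + 8.8318 i$)
$3 \left(-20995 + C\right) = 3 \left(-20995 + \left(9343 + i \sqrt{78}\right)\right) = 3 \left(-11652 + i \sqrt{78}\right) = -34956 + 3 i \sqrt{78}$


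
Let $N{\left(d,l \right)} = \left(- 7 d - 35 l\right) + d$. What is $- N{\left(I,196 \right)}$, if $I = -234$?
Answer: $5456$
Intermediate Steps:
$N{\left(d,l \right)} = - 35 l - 6 d$ ($N{\left(d,l \right)} = \left(- 35 l - 7 d\right) + d = - 35 l - 6 d$)
$- N{\left(I,196 \right)} = - (\left(-35\right) 196 - -1404) = - (-6860 + 1404) = \left(-1\right) \left(-5456\right) = 5456$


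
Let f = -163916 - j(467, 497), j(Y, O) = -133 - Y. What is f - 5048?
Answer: -168364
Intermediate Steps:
f = -163316 (f = -163916 - (-133 - 1*467) = -163916 - (-133 - 467) = -163916 - 1*(-600) = -163916 + 600 = -163316)
f - 5048 = -163316 - 5048 = -168364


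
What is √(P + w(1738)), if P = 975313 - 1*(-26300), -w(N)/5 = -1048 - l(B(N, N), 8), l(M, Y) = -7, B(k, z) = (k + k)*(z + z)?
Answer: √1006818 ≈ 1003.4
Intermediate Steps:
B(k, z) = 4*k*z (B(k, z) = (2*k)*(2*z) = 4*k*z)
w(N) = 5205 (w(N) = -5*(-1048 - 1*(-7)) = -5*(-1048 + 7) = -5*(-1041) = 5205)
P = 1001613 (P = 975313 + 26300 = 1001613)
√(P + w(1738)) = √(1001613 + 5205) = √1006818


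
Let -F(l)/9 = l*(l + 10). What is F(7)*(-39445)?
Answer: 42245595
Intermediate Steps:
F(l) = -9*l*(10 + l) (F(l) = -9*l*(l + 10) = -9*l*(10 + l))
F(7)*(-39445) = -9*7*(10 + 7)*(-39445) = -9*7*17*(-39445) = -1071*(-39445) = 42245595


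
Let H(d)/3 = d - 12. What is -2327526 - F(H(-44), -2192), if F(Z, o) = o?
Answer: -2325334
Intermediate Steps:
H(d) = -36 + 3*d (H(d) = 3*(d - 12) = 3*(-12 + d) = -36 + 3*d)
-2327526 - F(H(-44), -2192) = -2327526 - 1*(-2192) = -2327526 + 2192 = -2325334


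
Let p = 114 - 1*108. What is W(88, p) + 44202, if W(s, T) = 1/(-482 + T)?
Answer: 21040151/476 ≈ 44202.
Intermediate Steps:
p = 6 (p = 114 - 108 = 6)
W(88, p) + 44202 = 1/(-482 + 6) + 44202 = 1/(-476) + 44202 = -1/476 + 44202 = 21040151/476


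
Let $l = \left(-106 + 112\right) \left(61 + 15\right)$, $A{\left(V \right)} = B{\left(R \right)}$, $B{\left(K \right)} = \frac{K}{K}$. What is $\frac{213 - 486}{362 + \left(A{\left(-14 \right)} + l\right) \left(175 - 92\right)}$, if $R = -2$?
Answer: $- \frac{273}{38293} \approx -0.0071292$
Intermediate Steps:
$B{\left(K \right)} = 1$
$A{\left(V \right)} = 1$
$l = 456$ ($l = 6 \cdot 76 = 456$)
$\frac{213 - 486}{362 + \left(A{\left(-14 \right)} + l\right) \left(175 - 92\right)} = \frac{213 - 486}{362 + \left(1 + 456\right) \left(175 - 92\right)} = - \frac{273}{362 + 457 \cdot 83} = - \frac{273}{362 + 37931} = - \frac{273}{38293}$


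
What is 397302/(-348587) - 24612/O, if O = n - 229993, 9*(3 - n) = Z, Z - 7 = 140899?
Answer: -200286702309/192665429248 ≈ -1.0396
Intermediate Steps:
Z = 140906 (Z = 7 + 140899 = 140906)
n = -140879/9 (n = 3 - ⅑*140906 = 3 - 140906/9 = -140879/9 ≈ -15653.)
O = -2210816/9 (O = -140879/9 - 229993 = -2210816/9 ≈ -2.4565e+5)
397302/(-348587) - 24612/O = 397302/(-348587) - 24612/(-2210816/9) = 397302*(-1/348587) - 24612*(-9/2210816) = -397302/348587 + 55377/552704 = -200286702309/192665429248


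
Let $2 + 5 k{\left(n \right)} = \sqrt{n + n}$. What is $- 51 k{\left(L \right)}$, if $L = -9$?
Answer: $\frac{102}{5} - \frac{153 i \sqrt{2}}{5} \approx 20.4 - 43.275 i$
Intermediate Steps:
$k{\left(n \right)} = - \frac{2}{5} + \frac{\sqrt{2} \sqrt{n}}{5}$ ($k{\left(n \right)} = - \frac{2}{5} + \frac{\sqrt{n + n}}{5} = - \frac{2}{5} + \frac{\sqrt{2 n}}{5} = - \frac{2}{5} + \frac{\sqrt{2} \sqrt{n}}{5}$)
$- 51 k{\left(L \right)} = - 51 \left(- \frac{2}{5} + \frac{\sqrt{2} \sqrt{-9}}{5}\right) = - 51 \left(- \frac{2}{5} + \frac{\sqrt{2} \cdot 3 i}{5}\right) = - 51 \left(- \frac{2}{5} + \frac{3 i \sqrt{2}}{5}\right) = \frac{102}{5} - \frac{153 i \sqrt{2}}{5}$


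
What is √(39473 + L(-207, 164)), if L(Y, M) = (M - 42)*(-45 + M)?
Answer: 3*√5999 ≈ 232.36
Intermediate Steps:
L(Y, M) = (-45 + M)*(-42 + M) (L(Y, M) = (-42 + M)*(-45 + M) = (-45 + M)*(-42 + M))
√(39473 + L(-207, 164)) = √(39473 + (1890 + 164² - 87*164)) = √(39473 + (1890 + 26896 - 14268)) = √(39473 + 14518) = √53991 = 3*√5999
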